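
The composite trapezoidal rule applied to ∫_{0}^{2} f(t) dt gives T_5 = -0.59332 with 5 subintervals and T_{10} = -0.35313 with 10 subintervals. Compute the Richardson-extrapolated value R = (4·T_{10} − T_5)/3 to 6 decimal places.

R = (4·T_{10} − T_5) / 3 = (4·(-0.35313) − (-0.59332))/3 = (-0.81920)/3 = -0.273067.

-0.273067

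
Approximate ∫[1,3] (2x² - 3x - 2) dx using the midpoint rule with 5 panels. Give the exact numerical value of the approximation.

h = (3 − 1)/5 = 0.4.
Midpoints m₁,…,m₅ = 1.2, 1.6, 2, 2.4, 2.8.
f(m₁)=-2.72, f(m₂)=-1.68, f(m₃)=0, f(m₄)=2.32, f(m₅)=5.28.
h·[f(m₁) + f(m₂) + f(m₃) + f(m₄) + f(m₅)] = 0.4·(3.2) = 1.28.

1.28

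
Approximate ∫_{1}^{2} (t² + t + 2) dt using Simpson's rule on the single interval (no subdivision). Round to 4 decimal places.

5.8333

S = (b−a)/6 · [f(1) + 4f(1.5) + f(2)] = 0.166667·[4 + 4·5.75 + 8] = 5.8333.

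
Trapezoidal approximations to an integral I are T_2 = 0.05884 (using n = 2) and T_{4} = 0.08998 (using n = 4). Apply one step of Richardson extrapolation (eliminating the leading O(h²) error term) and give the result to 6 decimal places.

R = (4·T_{4} − T_2) / 3 = (4·0.08998 − 0.05884)/3 = (0.30108)/3 = 0.100360.

0.100360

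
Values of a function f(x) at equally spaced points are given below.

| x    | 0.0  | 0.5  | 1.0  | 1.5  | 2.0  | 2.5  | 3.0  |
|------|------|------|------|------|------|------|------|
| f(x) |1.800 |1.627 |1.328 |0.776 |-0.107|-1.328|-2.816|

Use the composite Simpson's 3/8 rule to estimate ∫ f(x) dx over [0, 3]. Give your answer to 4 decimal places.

0.9555

h = 0.5, n = 6.
(3h/8)·[y₀ + 3y₁ + 3y₂ + 2y₃ + 3y₄ + 3y₅ + y₆] = 0.1875·(5.096) = 0.9555.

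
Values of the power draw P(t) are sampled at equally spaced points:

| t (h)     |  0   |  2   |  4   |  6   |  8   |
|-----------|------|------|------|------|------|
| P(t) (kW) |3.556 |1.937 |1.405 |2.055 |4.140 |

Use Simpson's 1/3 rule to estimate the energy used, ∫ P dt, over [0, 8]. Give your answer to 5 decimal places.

h = 2, n = 4.
(h/3)·[y₀ + 4y₁ + 2y₂ + 4y₃ + y₄] = 0.666667·(26.474) = 17.64933.

17.64933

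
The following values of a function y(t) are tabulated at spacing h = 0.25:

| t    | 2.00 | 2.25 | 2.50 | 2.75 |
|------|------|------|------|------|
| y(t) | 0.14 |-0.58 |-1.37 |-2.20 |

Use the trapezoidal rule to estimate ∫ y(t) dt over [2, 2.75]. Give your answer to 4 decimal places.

h = 0.25, n = 3.
(h/2)·[y₀ + 2y₁ + 2y₂ + y₃] = 0.125·(-5.96) = -0.7450.

-0.7450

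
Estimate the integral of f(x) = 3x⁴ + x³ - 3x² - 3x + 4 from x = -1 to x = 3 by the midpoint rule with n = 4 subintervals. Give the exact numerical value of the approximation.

128.75

h = (3 − (-1))/4 = 1.
Midpoints m₁,…,m₄ = -0.5, 0.5, 1.5, 2.5.
f(m₁)=4.8125, f(m₂)=2.0625, f(m₃)=11.3125, f(m₄)=110.5625.
h·[f(m₁) + f(m₂) + f(m₃) + f(m₄)] = 1·(128.75) = 128.75.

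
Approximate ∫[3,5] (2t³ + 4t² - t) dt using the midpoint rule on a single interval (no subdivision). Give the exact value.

M = (b−a)·f(4) = 2·(188) = 376.

376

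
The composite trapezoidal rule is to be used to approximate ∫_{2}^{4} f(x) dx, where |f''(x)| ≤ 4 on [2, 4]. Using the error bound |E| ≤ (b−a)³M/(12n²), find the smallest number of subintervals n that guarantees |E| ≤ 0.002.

Need 32/(12n²) ≤ 0.002.
n² ≥ 32/(12·0.002) = 1333.33 ⇒ n ≥ 36.5148, so the smallest n is 37.

37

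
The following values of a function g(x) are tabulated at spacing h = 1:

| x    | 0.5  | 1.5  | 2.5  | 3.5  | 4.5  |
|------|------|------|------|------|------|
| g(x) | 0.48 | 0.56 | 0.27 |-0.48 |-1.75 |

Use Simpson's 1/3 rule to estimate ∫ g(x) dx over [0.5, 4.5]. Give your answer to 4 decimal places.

h = 1, n = 4.
(h/3)·[y₀ + 4y₁ + 2y₂ + 4y₃ + y₄] = 0.333333·(-0.41) = -0.1367.

-0.1367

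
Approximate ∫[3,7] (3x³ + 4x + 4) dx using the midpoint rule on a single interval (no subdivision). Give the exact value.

M = (b−a)·f(5) = 4·(399) = 1596.

1596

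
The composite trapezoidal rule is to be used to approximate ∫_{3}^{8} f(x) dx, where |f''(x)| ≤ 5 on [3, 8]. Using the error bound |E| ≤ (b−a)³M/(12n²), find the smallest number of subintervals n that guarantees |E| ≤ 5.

Need 625/(12n²) ≤ 5.
n² ≥ 625/(12·5) = 10.4167 ⇒ n ≥ 3.2275, so the smallest n is 4.

4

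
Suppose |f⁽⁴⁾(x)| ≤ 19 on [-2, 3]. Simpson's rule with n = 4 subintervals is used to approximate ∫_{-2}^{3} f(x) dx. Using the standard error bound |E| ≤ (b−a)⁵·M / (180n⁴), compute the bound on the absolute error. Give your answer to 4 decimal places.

|E| ≤ (5)⁵·19 / (180·4⁴) = 59375/46080 = 1.2885.

1.2885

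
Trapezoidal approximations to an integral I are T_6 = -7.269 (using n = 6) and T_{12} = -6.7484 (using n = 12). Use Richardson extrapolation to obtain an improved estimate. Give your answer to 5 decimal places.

R = (4·T_{12} − T_6) / 3 = (4·(-6.7484) − (-7.269))/3 = (-19.7246)/3 = -6.57487.

-6.57487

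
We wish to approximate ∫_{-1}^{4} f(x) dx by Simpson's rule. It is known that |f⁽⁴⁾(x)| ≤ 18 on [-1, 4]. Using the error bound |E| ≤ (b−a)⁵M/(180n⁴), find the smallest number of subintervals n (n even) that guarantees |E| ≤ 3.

4

Need 56250/(180n⁴) ≤ 3.
n⁴ ≥ 56250/(180·3) = 104.167 ⇒ n ≥ 3.1947, so the smallest even n is 4. (n must be even for Simpson's rule.)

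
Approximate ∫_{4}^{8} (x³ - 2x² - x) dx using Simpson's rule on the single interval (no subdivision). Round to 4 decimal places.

637.3333

S = (b−a)/6 · [f(4) + 4f(6) + f(8)] = 0.666667·[28 + 4·138 + 376] = 637.3333.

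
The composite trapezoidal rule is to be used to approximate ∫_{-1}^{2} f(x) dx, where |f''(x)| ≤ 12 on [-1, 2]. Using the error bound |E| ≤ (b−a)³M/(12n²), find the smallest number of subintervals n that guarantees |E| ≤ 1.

Need 324/(12n²) ≤ 1.
n² ≥ 324/(12·1) = 27 ⇒ n ≥ 5.1962, so the smallest n is 6.

6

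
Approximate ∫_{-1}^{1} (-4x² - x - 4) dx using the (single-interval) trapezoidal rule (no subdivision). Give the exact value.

T = (b−a)/2 · [f(-1) + f(1)] = 1·[(-7) + (-9)] = -16.

-16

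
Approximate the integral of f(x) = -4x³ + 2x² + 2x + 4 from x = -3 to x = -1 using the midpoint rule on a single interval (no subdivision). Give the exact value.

M = (b−a)·f(-2) = 2·(40) = 80.

80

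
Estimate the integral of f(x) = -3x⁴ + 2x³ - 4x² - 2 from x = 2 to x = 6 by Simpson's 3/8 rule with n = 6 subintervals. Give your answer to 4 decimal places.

h = (6 − 2)/6 = 0.666667.
Nodes x₀,…,x₆ = 2, 2.666667, 3.333333, 4, 4.666667, 5.333333, 6.
f(x) = -3x⁴ + 2x³ - 4x² - 2: f₀=-50, f₁=-144.222222, f₂=-342.740741, f₃=-706, f₄=-1308.666667, f₅=-2239.629630, f₆=-3602.
(3h/8)·[f₀ + 3f₁ + 3f₂ + 2f₃ + 3f₄ + 3f₅ + f₆] = 0.25·(-17169.777778) = -4292.4444.

-4292.4444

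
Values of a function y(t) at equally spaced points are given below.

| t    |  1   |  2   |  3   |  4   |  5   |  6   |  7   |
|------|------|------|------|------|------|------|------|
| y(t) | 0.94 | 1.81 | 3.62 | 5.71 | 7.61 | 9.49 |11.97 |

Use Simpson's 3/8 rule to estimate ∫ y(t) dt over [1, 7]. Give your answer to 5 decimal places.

34.47000

h = 1, n = 6.
(3h/8)·[y₀ + 3y₁ + 3y₂ + 2y₃ + 3y₄ + 3y₅ + y₆] = 0.375·(91.92) = 34.47000.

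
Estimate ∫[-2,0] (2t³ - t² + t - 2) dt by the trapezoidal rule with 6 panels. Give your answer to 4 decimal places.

h = (0 − (-2))/6 = 0.333333.
Nodes t₀,…,t₆ = -2, -1.666667, -1.333333, -1, -0.666667, -0.333333, 0.
f(t) = 2t³ - t² + t - 2: f₀=-24, f₁=-15.703704, f₂=-9.851852, f₃=-6, f₄=-3.703704, f₅=-2.518519, f₆=-2.
(h/2)·[f₀ + 2f₁ + 2f₂ + 2f₃ + 2f₄ + 2f₅ + f₆] = 0.166667·(-101.555556) = -16.9259.

-16.9259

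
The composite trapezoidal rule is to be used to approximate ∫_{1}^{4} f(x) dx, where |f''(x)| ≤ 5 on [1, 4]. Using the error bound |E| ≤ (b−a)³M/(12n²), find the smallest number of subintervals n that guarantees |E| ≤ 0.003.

Need 135/(12n²) ≤ 0.003.
n² ≥ 135/(12·0.003) = 3750 ⇒ n ≥ 61.2372, so the smallest n is 62.

62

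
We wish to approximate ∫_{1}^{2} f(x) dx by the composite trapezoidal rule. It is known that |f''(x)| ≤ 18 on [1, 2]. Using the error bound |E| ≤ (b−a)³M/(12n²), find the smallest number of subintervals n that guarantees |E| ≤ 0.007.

15

Need 18/(12n²) ≤ 0.007.
n² ≥ 18/(12·0.007) = 214.286 ⇒ n ≥ 14.6385, so the smallest n is 15.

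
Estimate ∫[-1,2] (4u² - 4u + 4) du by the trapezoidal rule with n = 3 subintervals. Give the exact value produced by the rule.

20

h = (2 − (-1))/3 = 1.
Nodes u₀,…,u₃ = -1, 0, 1, 2.
f(u) = 4u² - 4u + 4: f₀=12, f₁=4, f₂=4, f₃=12.
(h/2)·[f₀ + 2f₁ + 2f₂ + f₃] = 0.5·(40) = 20.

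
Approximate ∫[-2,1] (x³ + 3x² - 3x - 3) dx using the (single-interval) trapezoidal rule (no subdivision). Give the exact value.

7.5

T = (b−a)/2 · [f(-2) + f(1)] = 1.5·[7 + (-2)] = 7.5.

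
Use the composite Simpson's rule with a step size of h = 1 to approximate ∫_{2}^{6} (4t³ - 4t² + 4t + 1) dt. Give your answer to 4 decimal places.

1070.6667

h = (6 − 2)/4 = 1.
Nodes t₀,…,t₄ = 2, 3, 4, 5, 6.
f(t) = 4t³ - 4t² + 4t + 1: f₀=25, f₁=85, f₂=209, f₃=421, f₄=745.
(h/3)·[f₀ + 4f₁ + 2f₂ + 4f₃ + f₄] = 0.333333·(3212) = 1070.6667.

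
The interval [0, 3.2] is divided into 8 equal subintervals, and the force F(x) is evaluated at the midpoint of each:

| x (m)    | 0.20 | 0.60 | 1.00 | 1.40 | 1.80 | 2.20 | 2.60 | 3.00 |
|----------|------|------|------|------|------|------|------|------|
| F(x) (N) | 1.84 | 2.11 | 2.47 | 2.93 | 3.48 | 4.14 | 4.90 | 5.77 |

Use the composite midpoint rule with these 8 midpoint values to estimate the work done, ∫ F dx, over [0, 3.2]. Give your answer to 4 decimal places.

11.0560

h = 0.4, n = 8.
h·[y(m₁) + y(m₂) + y(m₃) + y(m₄) + y(m₅) + y(m₆) + y(m₇) + y(m₈)] = 0.4·(27.64) = 11.0560.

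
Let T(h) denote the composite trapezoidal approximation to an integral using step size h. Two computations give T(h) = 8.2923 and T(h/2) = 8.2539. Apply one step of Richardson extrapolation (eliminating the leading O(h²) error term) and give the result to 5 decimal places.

8.24110

R = (4·T(h/2) − T(h)) / 3 = (4·8.2539 − 8.2923)/3 = (24.7233)/3 = 8.24110.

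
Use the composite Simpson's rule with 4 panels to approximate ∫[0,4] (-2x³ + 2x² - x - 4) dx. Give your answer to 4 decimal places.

h = (4 − 0)/4 = 1.
Nodes x₀,…,x₄ = 0, 1, 2, 3, 4.
f(x) = -2x³ + 2x² - x - 4: f₀=-4, f₁=-5, f₂=-14, f₃=-43, f₄=-104.
(h/3)·[f₀ + 4f₁ + 2f₂ + 4f₃ + f₄] = 0.333333·(-328) = -109.3333.

-109.3333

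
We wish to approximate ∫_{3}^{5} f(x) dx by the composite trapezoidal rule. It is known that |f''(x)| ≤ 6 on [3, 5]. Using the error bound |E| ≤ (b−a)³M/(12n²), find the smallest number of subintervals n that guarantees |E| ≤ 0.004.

32

Need 48/(12n²) ≤ 0.004.
n² ≥ 48/(12·0.004) = 1000 ⇒ n ≥ 31.6228, so the smallest n is 32.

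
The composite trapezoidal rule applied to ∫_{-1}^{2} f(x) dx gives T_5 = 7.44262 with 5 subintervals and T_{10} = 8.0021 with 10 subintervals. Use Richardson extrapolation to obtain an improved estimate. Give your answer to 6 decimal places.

8.188593

R = (4·T_{10} − T_5) / 3 = (4·8.0021 − 7.44262)/3 = (24.56578)/3 = 8.188593.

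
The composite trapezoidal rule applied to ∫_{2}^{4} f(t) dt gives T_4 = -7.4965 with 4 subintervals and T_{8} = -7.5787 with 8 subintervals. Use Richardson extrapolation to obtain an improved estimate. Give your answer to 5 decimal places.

-7.60610

R = (4·T_{8} − T_4) / 3 = (4·(-7.5787) − (-7.4965))/3 = (-22.8183)/3 = -7.60610.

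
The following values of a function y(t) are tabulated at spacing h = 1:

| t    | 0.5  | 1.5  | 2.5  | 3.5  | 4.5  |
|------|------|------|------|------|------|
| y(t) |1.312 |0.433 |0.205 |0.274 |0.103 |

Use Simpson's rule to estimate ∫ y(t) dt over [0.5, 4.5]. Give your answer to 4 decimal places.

1.5510

h = 1, n = 4.
(h/3)·[y₀ + 4y₁ + 2y₂ + 4y₃ + y₄] = 0.333333·(4.653) = 1.5510.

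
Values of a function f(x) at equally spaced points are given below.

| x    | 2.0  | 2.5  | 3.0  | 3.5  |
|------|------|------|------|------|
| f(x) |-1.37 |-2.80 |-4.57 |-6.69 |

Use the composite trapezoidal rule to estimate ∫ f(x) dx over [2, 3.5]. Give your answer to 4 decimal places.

h = 0.5, n = 3.
(h/2)·[y₀ + 2y₁ + 2y₂ + y₃] = 0.25·(-22.80) = -5.7000.

-5.7000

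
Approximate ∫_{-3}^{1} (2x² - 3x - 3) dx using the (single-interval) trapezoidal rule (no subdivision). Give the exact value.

T = (b−a)/2 · [f(-3) + f(1)] = 2·[24 + (-4)] = 40.

40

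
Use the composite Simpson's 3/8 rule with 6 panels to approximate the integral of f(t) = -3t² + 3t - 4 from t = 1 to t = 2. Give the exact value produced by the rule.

-6.5

h = (2 − 1)/6 = 0.166667.
Nodes t₀,…,t₆ = 1, 1.166667, 1.333333, 1.5, 1.666667, 1.833333, 2.
f(t) = -3t² + 3t - 4: f₀=-4, f₁=-4.583333, f₂=-5.333333, f₃=-6.25, f₄=-7.333333, f₅=-8.583333, f₆=-10.
(3h/8)·[f₀ + 3f₁ + 3f₂ + 2f₃ + 3f₄ + 3f₅ + f₆] = 0.0625·(-104) = -6.5.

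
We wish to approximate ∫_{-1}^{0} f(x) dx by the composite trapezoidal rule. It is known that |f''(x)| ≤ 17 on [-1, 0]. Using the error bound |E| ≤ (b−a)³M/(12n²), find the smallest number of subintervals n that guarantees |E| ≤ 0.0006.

49

Need 17/(12n²) ≤ 0.0006.
n² ≥ 17/(12·0.0006) = 2361.11 ⇒ n ≥ 48.5913, so the smallest n is 49.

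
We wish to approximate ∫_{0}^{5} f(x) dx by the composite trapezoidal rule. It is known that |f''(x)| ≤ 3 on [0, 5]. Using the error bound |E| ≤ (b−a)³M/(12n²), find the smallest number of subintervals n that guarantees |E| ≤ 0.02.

40

Need 375/(12n²) ≤ 0.02.
n² ≥ 375/(12·0.02) = 1562.5 ⇒ n ≥ 39.5285, so the smallest n is 40.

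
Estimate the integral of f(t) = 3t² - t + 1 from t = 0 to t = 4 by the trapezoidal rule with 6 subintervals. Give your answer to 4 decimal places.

h = (4 − 0)/6 = 0.666667.
Nodes t₀,…,t₆ = 0, 0.666667, 1.333333, 2, 2.666667, 3.333333, 4.
f(t) = 3t² - t + 1: f₀=1, f₁=1.666667, f₂=5, f₃=11, f₄=19.666667, f₅=31, f₆=45.
(h/2)·[f₀ + 2f₁ + 2f₂ + 2f₃ + 2f₄ + 2f₅ + f₆] = 0.333333·(182.666667) = 60.8889.

60.8889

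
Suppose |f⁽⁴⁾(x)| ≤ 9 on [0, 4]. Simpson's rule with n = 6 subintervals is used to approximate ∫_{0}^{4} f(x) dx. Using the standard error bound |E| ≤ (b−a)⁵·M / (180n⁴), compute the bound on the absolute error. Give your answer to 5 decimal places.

|E| ≤ (4)⁵·9 / (180·6⁴) = 9216/233280 = 0.03951.

0.03951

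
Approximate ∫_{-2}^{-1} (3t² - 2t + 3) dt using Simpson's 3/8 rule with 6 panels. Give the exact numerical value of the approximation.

13

h = (-1 − (-2))/6 = 0.166667.
Nodes t₀,…,t₆ = -2, -1.833333, -1.666667, -1.5, -1.333333, -1.166667, -1.
f(t) = 3t² - 2t + 3: f₀=19, f₁=16.75, f₂=14.666667, f₃=12.75, f₄=11, f₅=9.416667, f₆=8.
(3h/8)·[f₀ + 3f₁ + 3f₂ + 2f₃ + 3f₄ + 3f₅ + f₆] = 0.0625·(208) = 13.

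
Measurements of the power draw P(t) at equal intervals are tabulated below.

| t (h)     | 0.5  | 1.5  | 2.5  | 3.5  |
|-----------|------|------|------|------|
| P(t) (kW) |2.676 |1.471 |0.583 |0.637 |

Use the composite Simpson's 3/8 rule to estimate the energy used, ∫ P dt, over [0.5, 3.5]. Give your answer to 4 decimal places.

3.5531

h = 1, n = 3.
(3h/8)·[y₀ + 3y₁ + 3y₂ + y₃] = 0.375·(9.475) = 3.5531.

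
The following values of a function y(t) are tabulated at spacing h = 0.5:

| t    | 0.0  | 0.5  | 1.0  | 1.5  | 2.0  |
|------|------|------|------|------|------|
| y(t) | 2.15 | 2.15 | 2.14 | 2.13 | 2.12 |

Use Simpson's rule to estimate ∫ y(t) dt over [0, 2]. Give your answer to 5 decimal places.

h = 0.5, n = 4.
(h/3)·[y₀ + 4y₁ + 2y₂ + 4y₃ + y₄] = 0.166667·(25.67) = 4.27833.

4.27833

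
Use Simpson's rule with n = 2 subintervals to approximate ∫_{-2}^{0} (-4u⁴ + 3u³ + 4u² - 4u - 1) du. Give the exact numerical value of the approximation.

-22

h = (0 − (-2))/2 = 1.
Nodes u₀,…,u₂ = -2, -1, 0.
f(u) = -4u⁴ + 3u³ + 4u² - 4u - 1: f₀=-65, f₁=0, f₂=-1.
(h/3)·[f₀ + 4f₁ + f₂] = 0.333333·(-66) = -22.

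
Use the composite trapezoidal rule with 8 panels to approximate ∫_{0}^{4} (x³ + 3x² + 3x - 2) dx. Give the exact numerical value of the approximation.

145.5

h = (4 − 0)/8 = 0.5.
Nodes x₀,…,x₈ = 0, 0.5, 1, 1.5, 2, 2.5, 3, 3.5, 4.
f(x) = x³ + 3x² + 3x - 2: f₀=-2, f₁=0.375, f₂=5, f₃=12.625, f₄=24, f₅=39.875, f₆=61, f₇=88.125, f₈=122.
(h/2)·[f₀ + 2f₁ + 2f₂ + 2f₃ + 2f₄ + 2f₅ + 2f₆ + 2f₇ + f₈] = 0.25·(582) = 145.5.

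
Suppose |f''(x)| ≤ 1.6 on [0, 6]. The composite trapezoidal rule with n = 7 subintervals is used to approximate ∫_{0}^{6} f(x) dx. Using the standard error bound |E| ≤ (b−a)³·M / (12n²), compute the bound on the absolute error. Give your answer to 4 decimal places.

0.5878

|E| ≤ (6)³·1.6 / (12·7²) = 345.6/588 = 0.5878.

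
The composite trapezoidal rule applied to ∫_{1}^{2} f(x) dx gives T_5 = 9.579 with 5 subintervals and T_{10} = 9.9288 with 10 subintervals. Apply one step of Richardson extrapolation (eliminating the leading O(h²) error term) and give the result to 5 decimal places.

R = (4·T_{10} − T_5) / 3 = (4·9.9288 − 9.579)/3 = (30.1362)/3 = 10.04540.

10.04540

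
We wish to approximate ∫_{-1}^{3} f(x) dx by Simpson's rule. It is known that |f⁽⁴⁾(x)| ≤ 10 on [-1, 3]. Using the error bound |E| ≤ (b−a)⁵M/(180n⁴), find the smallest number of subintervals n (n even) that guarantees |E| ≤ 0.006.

Need 10240/(180n⁴) ≤ 0.006.
n⁴ ≥ 10240/(180·0.006) = 9481.48 ⇒ n ≥ 9.8678, so the smallest even n is 10. (n must be even for Simpson's rule.)

10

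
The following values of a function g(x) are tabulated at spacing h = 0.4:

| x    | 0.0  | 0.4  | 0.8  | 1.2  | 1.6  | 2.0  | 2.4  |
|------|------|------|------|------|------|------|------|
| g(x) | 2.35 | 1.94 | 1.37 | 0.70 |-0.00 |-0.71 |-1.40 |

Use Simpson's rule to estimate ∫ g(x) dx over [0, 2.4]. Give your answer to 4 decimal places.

h = 0.4, n = 6.
(h/3)·[y₀ + 4y₁ + 2y₂ + 4y₃ + 2y₄ + 4y₅ + y₆] = 0.133333·(11.41) = 1.5213.

1.5213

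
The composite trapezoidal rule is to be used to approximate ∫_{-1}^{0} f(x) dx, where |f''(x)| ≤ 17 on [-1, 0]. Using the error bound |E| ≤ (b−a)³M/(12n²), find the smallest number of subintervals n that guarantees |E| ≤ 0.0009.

Need 17/(12n²) ≤ 0.0009.
n² ≥ 17/(12·0.0009) = 1574.07 ⇒ n ≥ 39.6746, so the smallest n is 40.

40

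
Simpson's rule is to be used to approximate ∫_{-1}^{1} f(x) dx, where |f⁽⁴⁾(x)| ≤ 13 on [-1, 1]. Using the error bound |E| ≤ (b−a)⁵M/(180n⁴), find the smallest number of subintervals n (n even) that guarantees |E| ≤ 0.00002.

20

Need 416/(180n⁴) ≤ 0.00002.
n⁴ ≥ 416/(180·0.00002) = 115556 ⇒ n ≥ 18.4373, so the smallest even n is 20. (n must be even for Simpson's rule.)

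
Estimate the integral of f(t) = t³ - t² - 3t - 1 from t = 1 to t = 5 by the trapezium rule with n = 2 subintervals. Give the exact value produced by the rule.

h = (5 − 1)/2 = 2.
Nodes t₀,…,t₂ = 1, 3, 5.
f(t) = t³ - t² - 3t - 1: f₀=-4, f₁=8, f₂=84.
(h/2)·[f₀ + 2f₁ + f₂] = 1·(96) = 96.

96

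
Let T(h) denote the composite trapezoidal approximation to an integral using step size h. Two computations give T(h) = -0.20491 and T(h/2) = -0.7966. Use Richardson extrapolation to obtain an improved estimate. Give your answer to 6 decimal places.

R = (4·T(h/2) − T(h)) / 3 = (4·(-0.7966) − (-0.20491))/3 = (-2.98149)/3 = -0.993830.

-0.993830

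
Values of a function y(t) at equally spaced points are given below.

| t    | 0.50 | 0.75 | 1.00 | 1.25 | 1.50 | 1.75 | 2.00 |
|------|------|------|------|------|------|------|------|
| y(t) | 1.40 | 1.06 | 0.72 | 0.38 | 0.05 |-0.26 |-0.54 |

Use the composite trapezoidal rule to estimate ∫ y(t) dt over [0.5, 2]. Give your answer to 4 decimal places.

0.5950

h = 0.25, n = 6.
(h/2)·[y₀ + 2y₁ + 2y₂ + 2y₃ + 2y₄ + 2y₅ + y₆] = 0.125·(4.76) = 0.5950.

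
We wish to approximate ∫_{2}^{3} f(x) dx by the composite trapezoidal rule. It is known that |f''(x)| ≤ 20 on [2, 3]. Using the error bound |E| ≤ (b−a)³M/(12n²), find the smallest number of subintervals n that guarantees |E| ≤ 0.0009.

Need 20/(12n²) ≤ 0.0009.
n² ≥ 20/(12·0.0009) = 1851.85 ⇒ n ≥ 43.0331, so the smallest n is 44.

44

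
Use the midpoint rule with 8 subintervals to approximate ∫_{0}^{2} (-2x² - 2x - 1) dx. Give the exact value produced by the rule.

h = (2 − 0)/8 = 0.25.
Midpoints m₁,…,m₈ = 0.125, 0.375, 0.625, 0.875, 1.125, 1.375, 1.625, 1.875.
f(m₁)=-1.28125, f(m₂)=-2.03125, f(m₃)=-3.03125, f(m₄)=-4.28125, f(m₅)=-5.78125, f(m₆)=-7.53125, f(m₇)=-9.53125, f(m₈)=-11.78125.
h·[f(m₁) + f(m₂) + f(m₃) + f(m₄) + f(m₅) + f(m₆) + f(m₇) + f(m₈)] = 0.25·(-45.25) = -11.3125.

-11.3125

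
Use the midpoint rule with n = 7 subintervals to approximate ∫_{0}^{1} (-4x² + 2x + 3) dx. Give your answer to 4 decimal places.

2.6735

h = (1 − 0)/7 = 0.142857.
Midpoints m₁,…,m₇ = 0.071429, 0.214286, 0.357143, 0.5, 0.642857, 0.785714, 0.928571.
f(m₁)=3.122449, f(m₂)=3.244898, f(m₃)=3.204082, f(m₄)=3, f(m₅)=2.632653, f(m₆)=2.102041, f(m₇)=1.408163.
h·[f(m₁) + f(m₂) + f(m₃) + f(m₄) + f(m₅) + f(m₆) + f(m₇)] = 0.142857·(18.714286) = 2.6735.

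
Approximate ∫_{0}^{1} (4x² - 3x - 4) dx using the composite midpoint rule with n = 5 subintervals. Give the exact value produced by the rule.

h = (1 − 0)/5 = 0.2.
Midpoints m₁,…,m₅ = 0.1, 0.3, 0.5, 0.7, 0.9.
f(m₁)=-4.26, f(m₂)=-4.54, f(m₃)=-4.5, f(m₄)=-4.14, f(m₅)=-3.46.
h·[f(m₁) + f(m₂) + f(m₃) + f(m₄) + f(m₅)] = 0.2·(-20.9) = -4.18.

-4.18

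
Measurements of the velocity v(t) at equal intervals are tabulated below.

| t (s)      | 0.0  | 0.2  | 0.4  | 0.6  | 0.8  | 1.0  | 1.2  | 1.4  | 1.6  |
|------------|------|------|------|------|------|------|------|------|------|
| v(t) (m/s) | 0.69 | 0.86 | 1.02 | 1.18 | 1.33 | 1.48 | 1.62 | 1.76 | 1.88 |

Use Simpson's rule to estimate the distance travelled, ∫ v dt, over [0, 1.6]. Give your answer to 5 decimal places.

2.10867

h = 0.2, n = 8.
(h/3)·[y₀ + 4y₁ + 2y₂ + 4y₃ + 2y₄ + 4y₅ + 2y₆ + 4y₇ + y₈] = 0.066667·(31.63) = 2.10867.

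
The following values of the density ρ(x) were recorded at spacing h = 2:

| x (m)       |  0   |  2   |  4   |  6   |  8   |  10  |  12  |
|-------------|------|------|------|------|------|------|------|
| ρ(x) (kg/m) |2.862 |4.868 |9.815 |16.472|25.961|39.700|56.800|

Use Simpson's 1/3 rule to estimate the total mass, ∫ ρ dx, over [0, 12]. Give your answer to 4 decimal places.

h = 2, n = 6.
(h/3)·[y₀ + 4y₁ + 2y₂ + 4y₃ + 2y₄ + 4y₅ + y₆] = 0.666667·(375.374) = 250.2493.

250.2493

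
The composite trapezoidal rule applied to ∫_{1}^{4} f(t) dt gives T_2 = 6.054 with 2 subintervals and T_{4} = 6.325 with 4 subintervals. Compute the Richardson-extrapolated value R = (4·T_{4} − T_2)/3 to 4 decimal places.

R = (4·T_{4} − T_2) / 3 = (4·6.325 − 6.054)/3 = (19.246)/3 = 6.4153.

6.4153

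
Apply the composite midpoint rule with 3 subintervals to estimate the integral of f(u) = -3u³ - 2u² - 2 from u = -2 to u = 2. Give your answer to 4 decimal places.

-17.4815

h = (2 − (-2))/3 = 1.333333.
Midpoints m₁,…,m₃ = -1.333333, 0, 1.333333.
f(m₁)=1.555556, f(m₂)=-2, f(m₃)=-12.666667.
h·[f(m₁) + f(m₂) + f(m₃)] = 1.333333·(-13.111111) = -17.4815.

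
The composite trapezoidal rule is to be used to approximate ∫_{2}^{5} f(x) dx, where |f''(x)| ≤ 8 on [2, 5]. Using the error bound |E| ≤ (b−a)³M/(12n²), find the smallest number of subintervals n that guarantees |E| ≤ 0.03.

25

Need 216/(12n²) ≤ 0.03.
n² ≥ 216/(12·0.03) = 600 ⇒ n ≥ 24.4949, so the smallest n is 25.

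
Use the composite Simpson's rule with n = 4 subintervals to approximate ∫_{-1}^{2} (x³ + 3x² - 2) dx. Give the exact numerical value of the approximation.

6.75

h = (2 − (-1))/4 = 0.75.
Nodes x₀,…,x₄ = -1, -0.25, 0.5, 1.25, 2.
f(x) = x³ + 3x² - 2: f₀=0, f₁=-1.828125, f₂=-1.125, f₃=4.640625, f₄=18.
(h/3)·[f₀ + 4f₁ + 2f₂ + 4f₃ + f₄] = 0.25·(27) = 6.75.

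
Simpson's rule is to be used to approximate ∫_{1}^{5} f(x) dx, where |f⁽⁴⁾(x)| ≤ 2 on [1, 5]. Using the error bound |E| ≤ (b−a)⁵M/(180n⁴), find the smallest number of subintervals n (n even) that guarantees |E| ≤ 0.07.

4

Need 2048/(180n⁴) ≤ 0.07.
n⁴ ≥ 2048/(180·0.07) = 162.54 ⇒ n ≥ 3.5706, so the smallest even n is 4. (n must be even for Simpson's rule.)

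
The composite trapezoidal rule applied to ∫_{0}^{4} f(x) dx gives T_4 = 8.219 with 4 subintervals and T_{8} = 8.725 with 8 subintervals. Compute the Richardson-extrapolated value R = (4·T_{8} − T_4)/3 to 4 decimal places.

8.8937

R = (4·T_{8} − T_4) / 3 = (4·8.725 − 8.219)/3 = (26.681)/3 = 8.8937.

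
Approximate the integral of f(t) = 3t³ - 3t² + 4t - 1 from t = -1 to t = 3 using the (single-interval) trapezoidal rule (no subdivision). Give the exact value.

108

T = (b−a)/2 · [f(-1) + f(3)] = 2·[(-11) + 65] = 108.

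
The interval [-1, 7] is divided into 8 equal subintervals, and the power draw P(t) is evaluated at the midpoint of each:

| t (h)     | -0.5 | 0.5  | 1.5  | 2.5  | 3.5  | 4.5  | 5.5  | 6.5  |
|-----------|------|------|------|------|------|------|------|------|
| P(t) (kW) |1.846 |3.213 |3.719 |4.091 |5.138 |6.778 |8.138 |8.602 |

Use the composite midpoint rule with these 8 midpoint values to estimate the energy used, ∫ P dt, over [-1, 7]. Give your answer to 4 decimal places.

h = 1, n = 8.
h·[y(m₁) + y(m₂) + y(m₃) + y(m₄) + y(m₅) + y(m₆) + y(m₇) + y(m₈)] = 1·(41.525) = 41.5250.

41.5250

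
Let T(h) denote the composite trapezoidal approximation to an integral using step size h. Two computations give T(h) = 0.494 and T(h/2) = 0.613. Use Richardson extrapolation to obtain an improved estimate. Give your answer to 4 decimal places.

R = (4·T(h/2) − T(h)) / 3 = (4·0.613 − 0.494)/3 = (1.958)/3 = 0.6527.

0.6527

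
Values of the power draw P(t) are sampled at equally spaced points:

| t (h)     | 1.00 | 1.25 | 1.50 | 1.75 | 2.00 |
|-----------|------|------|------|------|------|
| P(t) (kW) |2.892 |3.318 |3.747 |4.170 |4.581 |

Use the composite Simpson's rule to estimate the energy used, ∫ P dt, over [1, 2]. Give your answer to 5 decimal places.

3.74325

h = 0.25, n = 4.
(h/3)·[y₀ + 4y₁ + 2y₂ + 4y₃ + y₄] = 0.083333·(44.919) = 3.74325.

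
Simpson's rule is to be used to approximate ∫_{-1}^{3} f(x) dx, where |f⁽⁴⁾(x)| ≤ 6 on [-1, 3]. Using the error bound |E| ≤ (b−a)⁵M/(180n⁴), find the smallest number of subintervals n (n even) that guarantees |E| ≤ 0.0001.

Need 6144/(180n⁴) ≤ 0.0001.
n⁴ ≥ 6144/(180·0.0001) = 341333 ⇒ n ≥ 24.1710, so the smallest even n is 26. (n must be even for Simpson's rule.)

26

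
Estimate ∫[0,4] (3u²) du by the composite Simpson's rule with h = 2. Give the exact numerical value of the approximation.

64

h = (4 − 0)/2 = 2.
Nodes u₀,…,u₂ = 0, 2, 4.
f(u) = 3u²: f₀=0, f₁=12, f₂=48.
(h/3)·[f₀ + 4f₁ + f₂] = 0.666667·(96) = 64.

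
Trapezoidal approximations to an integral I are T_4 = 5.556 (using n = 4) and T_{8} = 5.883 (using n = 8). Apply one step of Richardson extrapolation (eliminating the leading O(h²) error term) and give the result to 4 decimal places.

R = (4·T_{8} − T_4) / 3 = (4·5.883 − 5.556)/3 = (17.976)/3 = 5.9920.

5.9920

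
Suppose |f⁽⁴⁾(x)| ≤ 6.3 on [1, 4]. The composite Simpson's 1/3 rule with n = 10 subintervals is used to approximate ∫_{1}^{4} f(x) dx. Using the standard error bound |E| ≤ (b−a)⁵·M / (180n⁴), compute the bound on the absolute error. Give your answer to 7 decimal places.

|E| ≤ (3)⁵·6.3 / (180·10⁴) = 1530.9/1800000 = 0.0008505.

0.0008505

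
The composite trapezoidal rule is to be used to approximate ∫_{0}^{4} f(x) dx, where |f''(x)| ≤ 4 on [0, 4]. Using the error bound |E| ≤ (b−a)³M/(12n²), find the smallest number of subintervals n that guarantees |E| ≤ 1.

Need 256/(12n²) ≤ 1.
n² ≥ 256/(12·1) = 21.3333 ⇒ n ≥ 4.6188, so the smallest n is 5.

5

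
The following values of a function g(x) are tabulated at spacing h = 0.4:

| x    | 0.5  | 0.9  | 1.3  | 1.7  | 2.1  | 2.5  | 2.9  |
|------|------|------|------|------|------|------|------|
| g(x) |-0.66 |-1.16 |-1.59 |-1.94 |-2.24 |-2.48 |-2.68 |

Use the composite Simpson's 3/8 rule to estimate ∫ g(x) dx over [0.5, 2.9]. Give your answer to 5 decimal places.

h = 0.4, n = 6.
(3h/8)·[y₀ + 3y₁ + 3y₂ + 2y₃ + 3y₄ + 3y₅ + y₆] = 0.15·(-29.63) = -4.44450.

-4.44450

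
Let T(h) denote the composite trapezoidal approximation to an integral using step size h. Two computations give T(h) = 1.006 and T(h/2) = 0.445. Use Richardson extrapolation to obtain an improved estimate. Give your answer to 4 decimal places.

0.2580

R = (4·T(h/2) − T(h)) / 3 = (4·0.445 − 1.006)/3 = (0.774)/3 = 0.2580.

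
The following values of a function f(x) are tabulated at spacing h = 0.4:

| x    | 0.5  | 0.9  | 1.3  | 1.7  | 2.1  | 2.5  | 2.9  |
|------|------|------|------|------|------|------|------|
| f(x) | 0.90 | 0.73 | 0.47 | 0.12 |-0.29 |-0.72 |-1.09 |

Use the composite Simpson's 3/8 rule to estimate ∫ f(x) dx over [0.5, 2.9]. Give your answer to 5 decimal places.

h = 0.4, n = 6.
(3h/8)·[y₀ + 3y₁ + 3y₂ + 2y₃ + 3y₄ + 3y₅ + y₆] = 0.15·(0.62) = 0.09300.

0.09300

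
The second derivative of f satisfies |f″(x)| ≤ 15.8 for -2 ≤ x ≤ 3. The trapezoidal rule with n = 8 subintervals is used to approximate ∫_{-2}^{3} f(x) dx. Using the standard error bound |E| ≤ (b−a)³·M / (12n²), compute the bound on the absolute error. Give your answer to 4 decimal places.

|E| ≤ (5)³·15.8 / (12·8²) = 1975/768 = 2.5716.

2.5716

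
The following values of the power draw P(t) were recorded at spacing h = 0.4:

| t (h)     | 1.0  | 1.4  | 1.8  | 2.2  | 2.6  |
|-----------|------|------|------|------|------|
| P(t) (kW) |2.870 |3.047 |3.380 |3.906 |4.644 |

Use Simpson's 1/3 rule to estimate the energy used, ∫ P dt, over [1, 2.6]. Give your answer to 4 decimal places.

5.6115

h = 0.4, n = 4.
(h/3)·[y₀ + 4y₁ + 2y₂ + 4y₃ + y₄] = 0.133333·(42.086) = 5.6115.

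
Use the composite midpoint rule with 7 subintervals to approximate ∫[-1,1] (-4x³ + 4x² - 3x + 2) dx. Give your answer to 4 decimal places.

6.6122

h = (1 − (-1))/7 = 0.285714.
Midpoints m₁,…,m₇ = -0.857143, -0.571429, -0.285714, 0, 0.285714, 0.571429, 0.857143.
f(m₁)=10.029155, f(m₂)=5.766764, f(m₃)=3.276968, f(m₄)=2, f(m₅)=1.376093, f(m₆)=0.845481, f(m₇)=-0.151603.
h·[f(m₁) + f(m₂) + f(m₃) + f(m₄) + f(m₅) + f(m₆) + f(m₇)] = 0.285714·(23.142857) = 6.6122.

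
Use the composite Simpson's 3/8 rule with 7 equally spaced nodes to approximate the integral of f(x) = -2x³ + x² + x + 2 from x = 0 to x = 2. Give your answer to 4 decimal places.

0.6667

h = (2 − 0)/6 = 0.333333.
Nodes x₀,…,x₆ = 0, 0.333333, 0.666667, 1, 1.333333, 1.666667, 2.
f(x) = -2x³ + x² + x + 2: f₀=2, f₁=2.370370, f₂=2.518519, f₃=2, f₄=0.370370, f₅=-2.814815, f₆=-8.
(3h/8)·[f₀ + 3f₁ + 3f₂ + 2f₃ + 3f₄ + 3f₅ + f₆] = 0.125·(5.333333) = 0.6667.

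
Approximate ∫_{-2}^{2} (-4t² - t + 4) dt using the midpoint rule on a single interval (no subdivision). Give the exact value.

16

M = (b−a)·f(0) = 4·(4) = 16.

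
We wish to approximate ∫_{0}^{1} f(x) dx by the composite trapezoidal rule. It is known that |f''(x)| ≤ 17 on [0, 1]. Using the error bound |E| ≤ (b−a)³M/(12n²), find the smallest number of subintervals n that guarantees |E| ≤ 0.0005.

54

Need 17/(12n²) ≤ 0.0005.
n² ≥ 17/(12·0.0005) = 2833.33 ⇒ n ≥ 53.2291, so the smallest n is 54.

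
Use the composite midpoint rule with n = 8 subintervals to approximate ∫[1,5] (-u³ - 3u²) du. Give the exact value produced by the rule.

h = (5 − 1)/8 = 0.5.
Midpoints m₁,…,m₈ = 1.25, 1.75, 2.25, 2.75, 3.25, 3.75, 4.25, 4.75.
f(m₁)=-6.640625, f(m₂)=-14.546875, f(m₃)=-26.578125, f(m₄)=-43.484375, f(m₅)=-66.015625, f(m₆)=-94.921875, f(m₇)=-130.953125, f(m₈)=-174.859375.
h·[f(m₁) + f(m₂) + f(m₃) + f(m₄) + f(m₅) + f(m₆) + f(m₇) + f(m₈)] = 0.5·(-558) = -279.

-279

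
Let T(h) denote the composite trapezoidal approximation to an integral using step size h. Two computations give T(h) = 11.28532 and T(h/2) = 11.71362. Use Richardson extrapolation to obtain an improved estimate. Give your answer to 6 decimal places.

R = (4·T(h/2) − T(h)) / 3 = (4·11.71362 − 11.28532)/3 = (35.56916)/3 = 11.856387.

11.856387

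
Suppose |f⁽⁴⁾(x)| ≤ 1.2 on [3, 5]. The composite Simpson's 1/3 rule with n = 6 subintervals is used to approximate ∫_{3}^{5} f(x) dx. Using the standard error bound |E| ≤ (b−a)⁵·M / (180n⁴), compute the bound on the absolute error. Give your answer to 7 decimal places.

0.0001646

|E| ≤ (2)⁵·1.2 / (180·6⁴) = 38.4/233280 = 0.0001646.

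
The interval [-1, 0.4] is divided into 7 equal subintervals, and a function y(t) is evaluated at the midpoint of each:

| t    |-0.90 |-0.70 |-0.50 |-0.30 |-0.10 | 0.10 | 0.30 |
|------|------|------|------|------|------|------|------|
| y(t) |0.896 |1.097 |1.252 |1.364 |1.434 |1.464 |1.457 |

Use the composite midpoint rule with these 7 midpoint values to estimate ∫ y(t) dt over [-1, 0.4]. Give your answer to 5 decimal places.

h = 0.2, n = 7.
h·[y(m₁) + y(m₂) + y(m₃) + y(m₄) + y(m₅) + y(m₆) + y(m₇)] = 0.2·(8.964) = 1.79280.

1.79280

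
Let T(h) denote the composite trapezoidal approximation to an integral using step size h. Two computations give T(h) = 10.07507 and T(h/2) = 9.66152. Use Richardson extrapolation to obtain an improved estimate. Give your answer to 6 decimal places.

R = (4·T(h/2) − T(h)) / 3 = (4·9.66152 − 10.07507)/3 = (28.57101)/3 = 9.523670.

9.523670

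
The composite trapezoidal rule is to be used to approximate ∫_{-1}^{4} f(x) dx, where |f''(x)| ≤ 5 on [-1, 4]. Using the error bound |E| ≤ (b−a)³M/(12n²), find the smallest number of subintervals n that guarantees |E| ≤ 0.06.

Need 625/(12n²) ≤ 0.06.
n² ≥ 625/(12·0.06) = 868.056 ⇒ n ≥ 29.4628, so the smallest n is 30.

30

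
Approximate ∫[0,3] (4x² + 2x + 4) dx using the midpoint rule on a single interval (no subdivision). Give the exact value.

M = (b−a)·f(1.5) = 3·(16) = 48.

48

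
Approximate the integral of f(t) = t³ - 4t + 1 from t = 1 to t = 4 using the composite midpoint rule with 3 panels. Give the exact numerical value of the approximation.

h = (4 − 1)/3 = 1.
Midpoints m₁,…,m₃ = 1.5, 2.5, 3.5.
f(m₁)=-1.625, f(m₂)=6.625, f(m₃)=29.875.
h·[f(m₁) + f(m₂) + f(m₃)] = 1·(34.875) = 34.875.

34.875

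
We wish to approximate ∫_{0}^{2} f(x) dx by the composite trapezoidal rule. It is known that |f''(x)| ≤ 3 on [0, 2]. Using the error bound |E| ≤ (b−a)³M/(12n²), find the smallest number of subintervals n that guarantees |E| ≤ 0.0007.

Need 24/(12n²) ≤ 0.0007.
n² ≥ 24/(12·0.0007) = 2857.14 ⇒ n ≥ 53.4522, so the smallest n is 54.

54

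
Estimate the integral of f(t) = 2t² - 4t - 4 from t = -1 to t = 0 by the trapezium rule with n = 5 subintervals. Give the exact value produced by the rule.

-1.32

h = (0 − (-1))/5 = 0.2.
Nodes t₀,…,t₅ = -1, -0.8, -0.6, -0.4, -0.2, 0.
f(t) = 2t² - 4t - 4: f₀=2, f₁=0.48, f₂=-0.88, f₃=-2.08, f₄=-3.12, f₅=-4.
(h/2)·[f₀ + 2f₁ + 2f₂ + 2f₃ + 2f₄ + f₅] = 0.1·(-13.2) = -1.32.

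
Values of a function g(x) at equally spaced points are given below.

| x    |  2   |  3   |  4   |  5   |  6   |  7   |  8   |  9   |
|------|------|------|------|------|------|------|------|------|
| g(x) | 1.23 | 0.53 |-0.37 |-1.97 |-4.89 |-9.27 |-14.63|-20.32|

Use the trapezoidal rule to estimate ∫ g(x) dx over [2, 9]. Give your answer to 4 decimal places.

-40.1450

h = 1, n = 7.
(h/2)·[y₀ + 2y₁ + 2y₂ + 2y₃ + 2y₄ + 2y₅ + 2y₆ + y₇] = 0.5·(-80.29) = -40.1450.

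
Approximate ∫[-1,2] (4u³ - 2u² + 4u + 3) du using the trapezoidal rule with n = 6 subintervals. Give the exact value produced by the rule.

h = (2 − (-1))/6 = 0.5.
Nodes u₀,…,u₆ = -1, -0.5, 0, 0.5, 1, 1.5, 2.
f(u) = 4u³ - 2u² + 4u + 3: f₀=-7, f₁=0, f₂=3, f₃=5, f₄=9, f₅=18, f₆=35.
(h/2)·[f₀ + 2f₁ + 2f₂ + 2f₃ + 2f₄ + 2f₅ + f₆] = 0.25·(98) = 24.5.

24.5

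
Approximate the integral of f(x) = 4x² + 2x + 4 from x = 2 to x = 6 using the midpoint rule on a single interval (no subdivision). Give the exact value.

304

M = (b−a)·f(4) = 4·(76) = 304.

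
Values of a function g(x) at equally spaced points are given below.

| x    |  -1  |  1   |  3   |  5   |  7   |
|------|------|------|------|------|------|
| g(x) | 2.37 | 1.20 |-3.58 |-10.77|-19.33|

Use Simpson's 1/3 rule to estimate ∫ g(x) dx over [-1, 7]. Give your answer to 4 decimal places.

-41.6000

h = 2, n = 4.
(h/3)·[y₀ + 4y₁ + 2y₂ + 4y₃ + y₄] = 0.666667·(-62.40) = -41.6000.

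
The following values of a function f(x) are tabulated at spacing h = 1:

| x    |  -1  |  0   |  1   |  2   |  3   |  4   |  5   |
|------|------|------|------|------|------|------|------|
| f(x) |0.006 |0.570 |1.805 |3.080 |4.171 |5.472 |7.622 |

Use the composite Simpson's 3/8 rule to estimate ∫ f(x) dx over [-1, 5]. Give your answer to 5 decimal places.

h = 1, n = 6.
(3h/8)·[y₀ + 3y₁ + 3y₂ + 2y₃ + 3y₄ + 3y₅ + y₆] = 0.375·(49.842) = 18.69075.

18.69075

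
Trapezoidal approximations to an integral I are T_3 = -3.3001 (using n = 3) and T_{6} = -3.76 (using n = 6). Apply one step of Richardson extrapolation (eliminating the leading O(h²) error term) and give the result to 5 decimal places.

R = (4·T_{6} − T_3) / 3 = (4·(-3.76) − (-3.3001))/3 = (-11.7399)/3 = -3.91330.

-3.91330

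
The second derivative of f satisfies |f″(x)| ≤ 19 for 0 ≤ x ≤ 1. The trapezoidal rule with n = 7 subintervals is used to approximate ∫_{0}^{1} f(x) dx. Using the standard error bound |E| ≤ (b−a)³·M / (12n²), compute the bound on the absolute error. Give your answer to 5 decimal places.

|E| ≤ (1)³·19 / (12·7²) = 19/588 = 0.03231.

0.03231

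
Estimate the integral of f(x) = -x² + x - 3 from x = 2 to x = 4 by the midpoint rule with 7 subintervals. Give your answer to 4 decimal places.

h = (4 − 2)/7 = 0.285714.
Midpoints m₁,…,m₇ = 2.142857, 2.428571, 2.714286, 3, 3.285714, 3.571429, 3.857143.
f(m₁)=-5.448980, f(m₂)=-6.469388, f(m₃)=-7.653061, f(m₄)=-9, f(m₅)=-10.510204, f(m₆)=-12.183673, f(m₇)=-14.020408.
h·[f(m₁) + f(m₂) + f(m₃) + f(m₄) + f(m₅) + f(m₆) + f(m₇)] = 0.285714·(-65.285714) = -18.6531.

-18.6531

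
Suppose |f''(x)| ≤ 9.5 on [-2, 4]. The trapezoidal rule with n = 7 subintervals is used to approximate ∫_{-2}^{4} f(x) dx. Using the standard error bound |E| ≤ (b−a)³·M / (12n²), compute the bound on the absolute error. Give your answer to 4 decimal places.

3.4898

|E| ≤ (6)³·9.5 / (12·7²) = 2052/588 = 3.4898.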